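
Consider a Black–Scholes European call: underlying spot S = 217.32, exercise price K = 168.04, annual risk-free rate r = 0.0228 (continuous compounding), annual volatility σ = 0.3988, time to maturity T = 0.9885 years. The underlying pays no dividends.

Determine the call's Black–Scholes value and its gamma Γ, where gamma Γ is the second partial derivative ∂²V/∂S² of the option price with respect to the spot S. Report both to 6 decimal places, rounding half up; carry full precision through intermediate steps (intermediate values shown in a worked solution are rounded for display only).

price = 63.514054
Γ = 0.003078

σ√T = 0.3988·√0.9885 = 0.396500
d₁ = (ln(S/K) + (r+σ²/2)T) / (σ√T) = (ln(217.32/168.04) + (0.0228+0.3988²/2)·0.9885) / 0.396500 = (0.257169 + 0.101144) / 0.396500 = 0.903689
d₂ = d₁ − σ√T = 0.903689 − 0.396500 = 0.507189
e^{−rT} = e^{−0.0228·0.9885} = 0.977714
N(d₁) = 0.816920,  N(d₂) = 0.693989
Call price V = S·N(d₁) − K·e^{−rT}·N(d₂) = 177.533015 − 114.018961 = 63.514054
φ(d₁) = (1/√(2π))·e^{−d₁²/2} = 0.265201
Γ = φ(d₁) / (S·σ·√T) = 0.003078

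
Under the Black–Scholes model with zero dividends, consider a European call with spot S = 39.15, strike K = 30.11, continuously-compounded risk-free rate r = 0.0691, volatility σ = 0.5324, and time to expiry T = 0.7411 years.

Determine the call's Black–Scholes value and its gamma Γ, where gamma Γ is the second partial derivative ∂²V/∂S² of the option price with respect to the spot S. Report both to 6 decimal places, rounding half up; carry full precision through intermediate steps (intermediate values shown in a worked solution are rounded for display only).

σ√T = 0.5324·√0.7411 = 0.458328
d₁ = (ln(S/K) + (r+σ²/2)T) / (σ√T) = (ln(39.15/30.11) + (0.0691+0.5324²/2)·0.7411) / 0.458328 = (0.262543 + 0.156242) / 0.458328 = 0.913724
d₂ = d₁ − σ√T = 0.913724 − 0.458328 = 0.455396
e^{−rT} = e^{−0.0691·0.7411} = 0.950079
N(d₁) = 0.819569,  N(d₂) = 0.675588
Call price V = S·N(d₁) − K·e^{−rT}·N(d₂) = 32.086129 − 19.326461 = 12.759668
φ(d₁) = (1/√(2π))·e^{−d₁²/2} = 0.262794
Γ = φ(d₁) / (S·σ·√T) = 0.014646

price = 12.759668
Γ = 0.014646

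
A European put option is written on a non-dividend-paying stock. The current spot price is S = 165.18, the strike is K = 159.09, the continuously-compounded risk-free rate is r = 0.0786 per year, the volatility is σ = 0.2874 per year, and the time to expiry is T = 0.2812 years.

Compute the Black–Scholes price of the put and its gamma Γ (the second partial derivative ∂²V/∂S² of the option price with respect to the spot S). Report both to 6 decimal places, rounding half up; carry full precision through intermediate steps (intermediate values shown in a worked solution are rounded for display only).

price = 5.694437
Γ = 0.014205

σ√T = 0.2874·√0.2812 = 0.152403
d₁ = (ln(S/K) + (r+σ²/2)T) / (σ√T) = (ln(165.18/159.09) + (0.0786+0.2874²/2)·0.2812) / 0.152403 = (0.037566 + 0.033716) / 0.152403 = 0.467716
d₂ = d₁ − σ√T = 0.467716 − 0.152403 = 0.315312
e^{−rT} = e^{−0.0786·0.2812} = 0.978140
N(−d₁) = 0.319994,  N(−d₂) = 0.376262
Put price V = K·e^{−rT}·N(−d₂) − S·N(−d₁) = 58.551043 − 52.856606 = 5.694437
φ(d₁) = (1/√(2π))·e^{−d₁²/2} = 0.357608
Γ = φ(d₁) / (S·σ·√T) = 0.014205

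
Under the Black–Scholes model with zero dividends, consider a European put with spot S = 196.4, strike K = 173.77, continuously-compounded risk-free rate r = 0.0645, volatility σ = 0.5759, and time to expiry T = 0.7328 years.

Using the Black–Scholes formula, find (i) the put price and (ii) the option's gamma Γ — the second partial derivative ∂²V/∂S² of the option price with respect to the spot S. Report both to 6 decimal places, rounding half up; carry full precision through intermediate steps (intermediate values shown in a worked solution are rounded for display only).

price = 21.949661
Γ = 0.003461

σ√T = 0.5759·√0.7328 = 0.492992
d₁ = (ln(S/K) + (r+σ²/2)T) / (σ√T) = (ln(196.4/173.77) + (0.0645+0.5759²/2)·0.7328) / 0.492992 = (0.122421 + 0.168786) / 0.492992 = 0.590693
d₂ = d₁ − σ√T = 0.590693 − 0.492992 = 0.097701
e^{−rT} = e^{−0.0645·0.7328} = 0.953834
N(−d₁) = 0.277363,  N(−d₂) = 0.461085
Put price V = K·e^{−rT}·N(−d₂) − S·N(−d₁) = 76.423762 − 54.474100 = 21.949661
φ(d₁) = (1/√(2π))·e^{−d₁²/2} = 0.335076
Γ = φ(d₁) / (S·σ·√T) = 0.003461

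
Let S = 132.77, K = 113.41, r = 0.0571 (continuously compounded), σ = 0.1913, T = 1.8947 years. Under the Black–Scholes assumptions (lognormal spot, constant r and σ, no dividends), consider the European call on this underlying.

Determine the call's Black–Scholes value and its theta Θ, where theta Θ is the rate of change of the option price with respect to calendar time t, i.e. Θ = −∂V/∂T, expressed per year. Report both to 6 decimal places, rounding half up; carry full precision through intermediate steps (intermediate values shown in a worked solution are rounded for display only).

σ√T = 0.1913·√1.8947 = 0.263321
d₁ = (ln(S/K) + (r+σ²/2)T) / (σ√T) = (ln(132.77/113.41) + (0.0571+0.1913²/2)·1.8947) / 0.263321 = (0.157609 + 0.142856) / 0.263321 = 1.141061
d₂ = d₁ − σ√T = 1.141061 − 0.263321 = 0.877740
e^{−rT} = e^{−0.0571·1.8947} = 0.897459
N(d₁) = 0.873078,  N(d₂) = 0.809958
Call price V = S·N(d₁) − K·e^{−rT}·N(d₂) = 115.918522 − 82.438186 = 33.480335
φ(d₁) = (1/√(2π))·e^{−d₁²/2} = 0.208056
Θ = −S·φ(d₁)·σ/(2√T) − r·K·e^{−rT}·N(d₂) = −1.919530 − 4.707220 = -6.626750

price = 33.480335
Θ = -6.626750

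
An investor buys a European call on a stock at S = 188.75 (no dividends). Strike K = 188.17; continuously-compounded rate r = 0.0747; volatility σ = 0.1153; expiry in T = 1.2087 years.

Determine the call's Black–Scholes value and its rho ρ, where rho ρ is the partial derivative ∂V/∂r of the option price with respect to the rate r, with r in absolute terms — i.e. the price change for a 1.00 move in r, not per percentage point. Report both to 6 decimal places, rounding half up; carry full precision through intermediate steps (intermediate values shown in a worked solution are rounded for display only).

σ√T = 0.1153·√1.2087 = 0.126762
d₁ = (ln(S/K) + (r+σ²/2)T) / (σ√T) = (ln(188.75/188.17) + (0.0747+0.1153²/2)·1.2087) / 0.126762 = (0.003078 + 0.098324) / 0.126762 = 0.799939
d₂ = d₁ − σ√T = 0.799939 − 0.126762 = 0.673177
e^{−rT} = e^{−0.0747·1.2087} = 0.913666
N(d₁) = 0.788127,  N(d₂) = 0.749583
Call price V = S·N(d₁) − K·e^{−rT}·N(d₂) = 148.758960 − 128.871697 = 19.887263
ρ = K·T·e^{−rT}·N(d₂) = 155.767220

price = 19.887263
ρ = 155.767220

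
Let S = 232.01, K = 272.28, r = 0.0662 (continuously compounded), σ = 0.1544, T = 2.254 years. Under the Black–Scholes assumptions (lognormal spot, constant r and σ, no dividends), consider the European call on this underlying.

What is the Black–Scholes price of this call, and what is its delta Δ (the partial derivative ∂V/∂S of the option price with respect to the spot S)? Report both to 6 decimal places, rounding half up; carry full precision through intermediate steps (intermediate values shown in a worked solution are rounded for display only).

price = 20.283870
Δ = 0.527568

σ√T = 0.1544·√2.254 = 0.231806
d₁ = (ln(S/K) + (r+σ²/2)T) / (σ√T) = (ln(232.01/272.28) + (0.0662+0.1544²/2)·2.254) / 0.231806 = (-0.160050 + 0.176082) / 0.231806 = 0.069158
d₂ = d₁ − σ√T = 0.069158 − 0.231806 = -0.162648
e^{−rT} = e^{−0.0662·2.254} = 0.861384
N(d₁) = 0.527568,  N(d₂) = 0.435398
Call price V = S·N(d₁) − K·e^{−rT}·N(d₂) = 122.401093 − 102.117223 = 20.283870
Δ = N(d₁) = 0.527568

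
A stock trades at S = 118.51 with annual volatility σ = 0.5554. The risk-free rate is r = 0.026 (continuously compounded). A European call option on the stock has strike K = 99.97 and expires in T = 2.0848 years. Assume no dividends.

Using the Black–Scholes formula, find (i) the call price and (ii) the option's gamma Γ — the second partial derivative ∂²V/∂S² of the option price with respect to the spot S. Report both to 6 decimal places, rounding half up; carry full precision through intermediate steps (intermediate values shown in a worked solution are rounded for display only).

σ√T = 0.5554·√2.0848 = 0.801933
d₁ = (ln(S/K) + (r+σ²/2)T) / (σ√T) = (ln(118.51/99.97) + (0.026+0.5554²/2)·2.0848) / 0.801933 = (0.170127 + 0.375753) / 0.801933 = 0.680706
d₂ = d₁ − σ√T = 0.680706 − 0.801933 = -0.121227
e^{−rT} = e^{−0.026·2.0848} = 0.947238
N(d₁) = 0.751971,  N(d₂) = 0.451755
Call price V = S·N(d₁) − K·e^{−rT}·N(d₂) = 89.116095 − 42.779161 = 46.336934
φ(d₁) = (1/√(2π))·e^{−d₁²/2} = 0.316441
Γ = φ(d₁) / (S·σ·√T) = 0.003330

price = 46.336934
Γ = 0.003330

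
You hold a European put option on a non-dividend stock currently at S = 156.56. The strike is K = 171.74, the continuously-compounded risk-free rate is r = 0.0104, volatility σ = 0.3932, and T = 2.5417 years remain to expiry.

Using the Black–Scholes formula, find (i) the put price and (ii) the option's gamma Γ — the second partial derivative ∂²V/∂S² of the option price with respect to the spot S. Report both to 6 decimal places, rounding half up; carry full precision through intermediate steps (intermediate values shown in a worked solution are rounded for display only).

σ√T = 0.3932·√2.5417 = 0.626867
d₁ = (ln(S/K) + (r+σ²/2)T) / (σ√T) = (ln(156.56/171.74) + (0.0104+0.3932²/2)·2.5417) / 0.626867 = (-0.092542 + 0.222915) / 0.626867 = 0.207975
d₂ = d₁ − σ√T = 0.207975 − 0.626867 = -0.418893
e^{−rT} = e^{−0.0104·2.5417} = 0.973913
N(−d₁) = 0.417624,  N(−d₂) = 0.662353
Put price V = K·e^{−rT}·N(−d₂) − S·N(−d₁) = 110.784943 − 65.383261 = 45.401682
φ(d₁) = (1/√(2π))·e^{−d₁²/2} = 0.390407
Γ = φ(d₁) / (S·σ·√T) = 0.003978

price = 45.401682
Γ = 0.003978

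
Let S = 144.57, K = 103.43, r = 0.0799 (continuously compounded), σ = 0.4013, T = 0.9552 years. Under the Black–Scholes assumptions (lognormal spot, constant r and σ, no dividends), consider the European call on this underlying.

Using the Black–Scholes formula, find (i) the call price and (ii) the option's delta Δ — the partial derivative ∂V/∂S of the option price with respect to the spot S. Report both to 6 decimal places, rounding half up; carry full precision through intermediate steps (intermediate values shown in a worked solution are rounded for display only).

σ√T = 0.4013·√0.9552 = 0.392208
d₁ = (ln(S/K) + (r+σ²/2)T) / (σ√T) = (ln(144.57/103.43) + (0.0799+0.4013²/2)·0.9552) / 0.392208 = (0.334869 + 0.153234) / 0.392208 = 1.244500
d₂ = d₁ − σ√T = 1.244500 − 0.392208 = 0.852292
e^{−rT} = e^{−0.0799·0.9552} = 0.926519
N(d₁) = 0.893342,  N(d₂) = 0.802974
Call price V = S·N(d₁) − K·e^{−rT}·N(d₂) = 129.150485 − 76.948909 = 52.201576
Δ = N(d₁) = 0.893342

price = 52.201576
Δ = 0.893342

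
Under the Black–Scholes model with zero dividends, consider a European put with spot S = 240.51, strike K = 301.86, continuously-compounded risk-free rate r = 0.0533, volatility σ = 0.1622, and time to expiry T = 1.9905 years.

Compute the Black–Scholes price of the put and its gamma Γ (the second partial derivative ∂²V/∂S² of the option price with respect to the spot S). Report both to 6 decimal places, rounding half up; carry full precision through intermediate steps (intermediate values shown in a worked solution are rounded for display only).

price = 41.974926
Γ = 0.006651

σ√T = 0.1622·√1.9905 = 0.228840
d₁ = (ln(S/K) + (r+σ²/2)T) / (σ√T) = (ln(240.51/301.86) + (0.0533+0.1622²/2)·1.9905) / 0.228840 = (-0.227202 + 0.132278) / 0.228840 = -0.414806
d₂ = d₁ − σ√T = -0.414806 − 0.228840 = -0.643646
e^{−rT} = e^{−0.0533·1.9905} = 0.899340
N(−d₁) = 0.660858,  N(−d₂) = 0.740097
Put price V = K·e^{−rT}·N(−d₂) − S·N(−d₁) = 200.917868 − 158.942942 = 41.974926
φ(d₁) = (1/√(2π))·e^{−d₁²/2} = 0.366055
Γ = φ(d₁) / (S·σ·√T) = 0.006651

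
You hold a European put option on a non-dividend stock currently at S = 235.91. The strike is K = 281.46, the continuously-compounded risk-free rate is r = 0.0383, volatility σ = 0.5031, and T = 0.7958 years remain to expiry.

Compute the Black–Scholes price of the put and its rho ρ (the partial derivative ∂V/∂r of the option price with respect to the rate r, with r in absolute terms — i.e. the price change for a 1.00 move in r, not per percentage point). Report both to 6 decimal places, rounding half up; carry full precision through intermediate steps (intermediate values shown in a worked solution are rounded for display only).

price = 66.058212
ρ = -153.992612

σ√T = 0.5031·√0.7958 = 0.448804
d₁ = (ln(S/K) + (r+σ²/2)T) / (σ√T) = (ln(235.91/281.46) + (0.0383+0.5031²/2)·0.7958) / 0.448804 = (-0.176540 + 0.131191) / 0.448804 = -0.101043
d₂ = d₁ − σ√T = -0.101043 − 0.448804 = -0.549847
e^{−rT} = e^{−0.0383·0.7958} = 0.969981
N(−d₁) = 0.540242,  N(−d₂) = 0.708788
Put price V = K·e^{−rT}·N(−d₂) − S·N(−d₁) = 193.506675 − 127.448463 = 66.058212
ρ = −K·T·e^{−rT}·N(−d₂) = -153.992612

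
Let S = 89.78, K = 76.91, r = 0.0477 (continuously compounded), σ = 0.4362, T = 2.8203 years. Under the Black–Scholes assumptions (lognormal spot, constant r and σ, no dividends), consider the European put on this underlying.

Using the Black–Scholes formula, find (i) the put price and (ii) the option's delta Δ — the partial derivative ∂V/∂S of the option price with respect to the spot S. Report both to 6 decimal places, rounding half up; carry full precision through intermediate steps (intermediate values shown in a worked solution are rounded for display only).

price = 12.801041
Δ = -0.223288

σ√T = 0.4362·√2.8203 = 0.732543
d₁ = (ln(S/K) + (r+σ²/2)T) / (σ√T) = (ln(89.78/76.91) + (0.0477+0.4362²/2)·2.8203) / 0.732543 = (0.154726 + 0.402838) / 0.732543 = 0.761135
d₂ = d₁ − σ√T = 0.761135 − 0.732543 = 0.028592
e^{−rT} = e^{−0.0477·2.8203} = 0.874128
N(−d₁) = 0.223288,  N(−d₂) = 0.488595
Put price V = K·e^{−rT}·N(−d₂) − S·N(−d₁) = 32.847852 − 20.046811 = 12.801041
Δ = −N(−d₁) = -0.223288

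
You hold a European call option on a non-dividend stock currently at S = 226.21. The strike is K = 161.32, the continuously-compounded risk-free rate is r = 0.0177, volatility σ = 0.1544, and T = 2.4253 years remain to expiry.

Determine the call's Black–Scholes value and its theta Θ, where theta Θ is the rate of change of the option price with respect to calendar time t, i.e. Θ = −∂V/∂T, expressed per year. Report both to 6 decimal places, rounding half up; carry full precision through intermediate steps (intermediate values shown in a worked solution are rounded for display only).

price = 72.746501
Θ = -3.585797

σ√T = 0.1544·√2.4253 = 0.240453
d₁ = (ln(S/K) + (r+σ²/2)T) / (σ√T) = (ln(226.21/161.32) + (0.0177+0.1544²/2)·2.4253) / 0.240453 = (0.338074 + 0.071837) / 0.240453 = 1.704743
d₂ = d₁ − σ√T = 1.704743 − 0.240453 = 1.464290
e^{−rT} = e^{−0.0177·2.4253} = 0.957981
N(d₁) = 0.955879,  N(d₂) = 0.928443
Call price V = S·N(d₁) − K·e^{−rT}·N(d₂) = 216.229347 − 143.482847 = 72.746501
φ(d₁) = (1/√(2π))·e^{−d₁²/2} = 0.093293
Θ = −S·φ(d₁)·σ/(2√T) − r·K·e^{−rT}·N(d₂) = −1.046151 − 2.539646 = -3.585797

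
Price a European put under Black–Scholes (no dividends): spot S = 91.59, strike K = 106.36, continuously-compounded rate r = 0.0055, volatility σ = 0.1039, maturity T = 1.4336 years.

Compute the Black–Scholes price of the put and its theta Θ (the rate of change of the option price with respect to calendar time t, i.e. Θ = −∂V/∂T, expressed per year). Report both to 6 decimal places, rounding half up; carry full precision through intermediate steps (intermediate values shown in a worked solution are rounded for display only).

σ√T = 0.1039·√1.4336 = 0.124403
d₁ = (ln(S/K) + (r+σ²/2)T) / (σ√T) = (ln(91.59/106.36) + (0.0055+0.1039²/2)·1.4336) / 0.124403 = (-0.149507 + 0.015623) / 0.124403 = -1.076221
d₂ = d₁ − σ√T = -1.076221 − 0.124403 = -1.200623
e^{−rT} = e^{−0.0055·1.4336} = 0.992146
N(−d₁) = 0.859086,  N(−d₂) = 0.885051
Put price V = K·e^{−rT}·N(−d₂) − S·N(−d₁) = 93.394747 − 78.683658 = 14.711088
φ(d₁) = (1/√(2π))·e^{−d₁²/2} = 0.223563
Θ = −S·φ(d₁)·σ/(2√T) + r·K·e^{−rT}·N(−d₂) = −0.888421 + 0.513671 = -0.374750

price = 14.711088
Θ = -0.374750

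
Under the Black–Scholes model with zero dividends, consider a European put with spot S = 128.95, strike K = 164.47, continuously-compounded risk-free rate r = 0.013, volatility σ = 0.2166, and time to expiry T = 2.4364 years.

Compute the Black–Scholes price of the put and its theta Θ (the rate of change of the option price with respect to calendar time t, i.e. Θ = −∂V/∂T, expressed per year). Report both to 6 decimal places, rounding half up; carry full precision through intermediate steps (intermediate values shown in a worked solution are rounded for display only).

σ√T = 0.2166·√2.4364 = 0.338090
d₁ = (ln(S/K) + (r+σ²/2)T) / (σ√T) = (ln(128.95/164.47) + (0.013+0.2166²/2)·2.4364) / 0.338090 = (-0.243303 + 0.088826) / 0.338090 = -0.456913
d₂ = d₁ − σ√T = -0.456913 − 0.338090 = -0.795003
e^{−rT} = e^{−0.013·2.4364} = 0.968823
N(−d₁) = 0.676133,  N(−d₂) = 0.786694
Put price V = K·e^{−rT}·N(−d₂) − S·N(−d₁) = 125.353678 − 87.187357 = 38.166322
φ(d₁) = (1/√(2π))·e^{−d₁²/2} = 0.359399
Θ = −S·φ(d₁)·σ/(2√T) + r·K·e^{−rT}·N(−d₂) = −3.215525 + 1.629598 = -1.585928

price = 38.166322
Θ = -1.585928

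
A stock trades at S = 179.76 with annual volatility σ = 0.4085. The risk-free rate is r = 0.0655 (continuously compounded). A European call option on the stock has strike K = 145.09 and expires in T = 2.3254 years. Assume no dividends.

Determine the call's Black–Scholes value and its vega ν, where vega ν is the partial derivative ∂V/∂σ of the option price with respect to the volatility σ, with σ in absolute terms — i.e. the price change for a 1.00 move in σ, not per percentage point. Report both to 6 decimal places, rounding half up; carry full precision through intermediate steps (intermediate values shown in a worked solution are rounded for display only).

price = 70.780183
ν = 72.943139

σ√T = 0.4085·√2.3254 = 0.622932
d₁ = (ln(S/K) + (r+σ²/2)T) / (σ√T) = (ln(179.76/145.09) + (0.0655+0.4085²/2)·2.3254) / 0.622932 = (0.214268 + 0.346336) / 0.622932 = 0.899944
d₂ = d₁ − σ√T = 0.899944 − 0.622932 = 0.277012
e^{−rT} = e^{−0.0655·2.3254} = 0.858719
N(d₁) = 0.815925,  N(d₂) = 0.609115
Call price V = S·N(d₁) − K·e^{−rT}·N(d₂) = 146.670689 − 75.890506 = 70.780183
φ(d₁) = (1/√(2π))·e^{−d₁²/2} = 0.266099
ν = S·φ(d₁)·√T = 72.943139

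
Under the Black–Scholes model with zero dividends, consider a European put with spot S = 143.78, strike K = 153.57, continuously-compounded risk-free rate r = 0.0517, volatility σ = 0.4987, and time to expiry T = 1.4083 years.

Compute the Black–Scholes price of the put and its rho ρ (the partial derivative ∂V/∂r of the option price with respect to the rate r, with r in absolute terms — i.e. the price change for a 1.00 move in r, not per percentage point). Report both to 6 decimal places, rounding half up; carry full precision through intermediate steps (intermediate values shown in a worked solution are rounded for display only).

price = 32.847181
ρ = -123.037509

σ√T = 0.4987·√1.4083 = 0.591816
d₁ = (ln(S/K) + (r+σ²/2)T) / (σ√T) = (ln(143.78/153.57) + (0.0517+0.4987²/2)·1.4083) / 0.591816 = (-0.065872 + 0.247932) / 0.591816 = 0.307630
d₂ = d₁ − σ√T = 0.307630 − 0.591816 = -0.284187
e^{−rT} = e^{−0.0517·1.4083} = 0.929778
N(−d₁) = 0.379182,  N(−d₂) = 0.611866
Put price V = K·e^{−rT}·N(−d₂) − S·N(−d₁) = 87.365979 − 54.518798 = 32.847181
ρ = −K·T·e^{−rT}·N(−d₂) = -123.037509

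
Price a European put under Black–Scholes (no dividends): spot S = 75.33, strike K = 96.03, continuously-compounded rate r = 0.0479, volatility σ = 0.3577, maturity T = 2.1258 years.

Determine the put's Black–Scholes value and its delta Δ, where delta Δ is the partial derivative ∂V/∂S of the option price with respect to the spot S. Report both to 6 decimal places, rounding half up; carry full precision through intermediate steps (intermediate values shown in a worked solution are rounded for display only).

price = 22.962234
Δ = -0.503793

σ√T = 0.3577·√2.1258 = 0.521531
d₁ = (ln(S/K) + (r+σ²/2)T) / (σ√T) = (ln(75.33/96.03) + (0.0479+0.3577²/2)·2.1258) / 0.521531 = (-0.242782 + 0.237823) / 0.521531 = -0.009509
d₂ = d₁ − σ√T = -0.009509 − 0.521531 = -0.531040
e^{−rT} = e^{−0.0479·2.1258} = 0.903187
N(−d₁) = 0.503793,  N(−d₂) = 0.702304
Put price V = K·e^{−rT}·N(−d₂) − S·N(−d₁) = 60.912987 − 37.950753 = 22.962234
Δ = −N(−d₁) = -0.503793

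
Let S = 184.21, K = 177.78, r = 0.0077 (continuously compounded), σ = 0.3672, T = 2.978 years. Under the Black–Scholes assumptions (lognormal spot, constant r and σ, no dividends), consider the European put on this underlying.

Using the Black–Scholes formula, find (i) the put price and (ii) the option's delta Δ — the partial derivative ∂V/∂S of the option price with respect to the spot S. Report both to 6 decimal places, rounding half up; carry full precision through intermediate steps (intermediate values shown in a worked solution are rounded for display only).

σ√T = 0.3672·√2.978 = 0.633673
d₁ = (ln(S/K) + (r+σ²/2)T) / (σ√T) = (ln(184.21/177.78) + (0.0077+0.3672²/2)·2.978) / 0.633673 = (0.035530 + 0.223701) / 0.633673 = 0.409092
d₂ = d₁ − σ√T = 0.409092 − 0.633673 = -0.224580
e^{−rT} = e^{−0.0077·2.978} = 0.977330
N(−d₁) = 0.341236,  N(−d₂) = 0.588847
Put price V = K·e^{−rT}·N(−d₂) − S·N(−d₁) = 102.312053 − 62.859065 = 39.452988
Δ = −N(−d₁) = -0.341236

price = 39.452988
Δ = -0.341236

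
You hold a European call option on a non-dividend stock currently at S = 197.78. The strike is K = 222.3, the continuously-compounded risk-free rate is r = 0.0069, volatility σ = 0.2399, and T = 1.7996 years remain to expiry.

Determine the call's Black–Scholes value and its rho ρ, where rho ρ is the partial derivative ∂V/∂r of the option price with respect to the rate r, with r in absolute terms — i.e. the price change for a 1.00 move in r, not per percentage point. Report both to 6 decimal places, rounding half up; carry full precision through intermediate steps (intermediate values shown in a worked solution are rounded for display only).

σ√T = 0.2399·√1.7996 = 0.321824
d₁ = (ln(S/K) + (r+σ²/2)T) / (σ√T) = (ln(197.78/222.3) + (0.0069+0.2399²/2)·1.7996) / 0.321824 = (-0.116873 + 0.064203) / 0.321824 = -0.163661
d₂ = d₁ − σ√T = -0.163661 − 0.321824 = -0.485485
e^{−rT} = e^{−0.0069·1.7996} = 0.987660
N(d₁) = 0.434999,  N(d₂) = 0.313666
Call price V = S·N(d₁) − K·e^{−rT}·N(d₂) = 86.034113 − 68.867534 = 17.166578
ρ = K·T·e^{−rT}·N(d₂) = 123.934014

price = 17.166578
ρ = 123.934014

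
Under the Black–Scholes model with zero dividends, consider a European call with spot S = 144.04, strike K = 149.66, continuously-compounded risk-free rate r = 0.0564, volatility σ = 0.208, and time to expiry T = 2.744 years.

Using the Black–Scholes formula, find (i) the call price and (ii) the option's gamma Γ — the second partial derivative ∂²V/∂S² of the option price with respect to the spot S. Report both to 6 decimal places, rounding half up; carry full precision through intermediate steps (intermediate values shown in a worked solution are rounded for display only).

σ√T = 0.208·√2.744 = 0.344552
d₁ = (ln(S/K) + (r+σ²/2)T) / (σ√T) = (ln(144.04/149.66) + (0.0564+0.208²/2)·2.744) / 0.344552 = (-0.038275 + 0.214120) / 0.344552 = 0.510357
d₂ = d₁ − σ√T = 0.510357 − 0.344552 = 0.165805
e^{−rT} = e^{−0.0564·2.744} = 0.856619
N(d₁) = 0.695099,  N(d₂) = 0.565845
Call price V = S·N(d₁) − K·e^{−rT}·N(d₂) = 100.122108 − 72.542217 = 27.579890
φ(d₁) = (1/√(2π))·e^{−d₁²/2} = 0.350228
Γ = φ(d₁) / (S·σ·√T) = 0.007057

price = 27.579890
Γ = 0.007057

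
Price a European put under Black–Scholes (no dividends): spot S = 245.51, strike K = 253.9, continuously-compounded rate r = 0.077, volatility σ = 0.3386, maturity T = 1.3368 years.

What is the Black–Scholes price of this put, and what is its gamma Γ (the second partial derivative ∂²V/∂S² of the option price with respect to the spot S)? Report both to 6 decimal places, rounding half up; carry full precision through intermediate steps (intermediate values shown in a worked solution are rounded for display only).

σ√T = 0.3386·√1.3368 = 0.391490
d₁ = (ln(S/K) + (r+σ²/2)T) / (σ√T) = (ln(245.51/253.9) + (0.077+0.3386²/2)·1.3368) / 0.391490 = (-0.033603 + 0.179566) / 0.391490 = 0.372840
d₂ = d₁ − σ√T = 0.372840 − 0.391490 = -0.018650
e^{−rT} = e^{−0.077·1.3368} = 0.902187
N(−d₁) = 0.354634,  N(−d₂) = 0.507440
Put price V = K·e^{−rT}·N(−d₂) − S·N(−d₁) = 116.236825 − 87.066168 = 29.170656
φ(d₁) = (1/√(2π))·e^{−d₁²/2} = 0.372156
Γ = φ(d₁) / (S·σ·√T) = 0.003872

price = 29.170656
Γ = 0.003872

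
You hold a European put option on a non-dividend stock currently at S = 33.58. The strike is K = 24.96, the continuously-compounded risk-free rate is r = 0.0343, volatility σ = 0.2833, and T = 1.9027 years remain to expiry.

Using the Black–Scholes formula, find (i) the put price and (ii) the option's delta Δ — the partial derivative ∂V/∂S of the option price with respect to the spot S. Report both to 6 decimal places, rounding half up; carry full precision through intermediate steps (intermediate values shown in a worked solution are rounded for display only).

σ√T = 0.2833·√1.9027 = 0.390779
d₁ = (ln(S/K) + (r+σ²/2)T) / (σ√T) = (ln(33.58/24.96) + (0.0343+0.2833²/2)·1.9027) / 0.390779 = (0.296656 + 0.141617) / 0.390779 = 1.121535
d₂ = d₁ − σ√T = 1.121535 − 0.390779 = 0.730756
e^{−rT} = e^{−0.0343·1.9027} = 0.936821
N(−d₁) = 0.131030,  N(−d₂) = 0.232464
Put price V = K·e^{−rT}·N(−d₂) − S·N(−d₁) = 5.435723 − 4.399988 = 1.035735
Δ = −N(−d₁) = -0.131030

price = 1.035735
Δ = -0.131030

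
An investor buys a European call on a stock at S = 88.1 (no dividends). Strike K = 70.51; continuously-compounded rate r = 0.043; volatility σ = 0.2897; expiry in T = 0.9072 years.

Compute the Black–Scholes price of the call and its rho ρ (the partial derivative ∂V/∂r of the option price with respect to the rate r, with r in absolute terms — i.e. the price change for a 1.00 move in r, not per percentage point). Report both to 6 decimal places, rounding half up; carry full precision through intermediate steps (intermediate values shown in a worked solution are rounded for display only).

price = 22.234070
ρ = 48.673606

σ√T = 0.2897·√0.9072 = 0.275931
d₁ = (ln(S/K) + (r+σ²/2)T) / (σ√T) = (ln(88.1/70.51) + (0.043+0.2897²/2)·0.9072) / 0.275931 = (0.222718 + 0.077078) / 0.275931 = 1.086492
d₂ = d₁ − σ√T = 1.086492 − 0.275931 = 0.810561
e^{−rT} = e^{−0.043·0.9072} = 0.961741
N(d₁) = 0.861369,  N(d₂) = 0.791191
Call price V = S·N(d₁) − K·e^{−rT}·N(d₂) = 75.886634 − 53.652564 = 22.234070
ρ = K·T·e^{−rT}·N(d₂) = 48.673606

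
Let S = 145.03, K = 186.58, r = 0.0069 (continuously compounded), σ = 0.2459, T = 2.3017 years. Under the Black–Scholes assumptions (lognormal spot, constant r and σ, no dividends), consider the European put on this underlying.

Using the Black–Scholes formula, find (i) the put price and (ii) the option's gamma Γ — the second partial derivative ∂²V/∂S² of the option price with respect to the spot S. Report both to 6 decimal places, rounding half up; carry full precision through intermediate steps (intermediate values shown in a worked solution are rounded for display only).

price = 48.252072
Γ = 0.006675

σ√T = 0.2459·√2.3017 = 0.373064
d₁ = (ln(S/K) + (r+σ²/2)T) / (σ√T) = (ln(145.03/186.58) + (0.0069+0.2459²/2)·2.3017) / 0.373064 = (-0.251919 + 0.085470) / 0.373064 = -0.446169
d₂ = d₁ − σ√T = -0.446169 − 0.373064 = -0.819233
e^{−rT} = e^{−0.0069·2.3017} = 0.984244
N(−d₁) = 0.672263,  N(−d₂) = 0.793673
Put price V = K·e^{−rT}·N(−d₂) − S·N(−d₁) = 145.750305 − 97.498233 = 48.252072
φ(d₁) = (1/√(2π))·e^{−d₁²/2} = 0.361146
Γ = φ(d₁) / (S·σ·√T) = 0.006675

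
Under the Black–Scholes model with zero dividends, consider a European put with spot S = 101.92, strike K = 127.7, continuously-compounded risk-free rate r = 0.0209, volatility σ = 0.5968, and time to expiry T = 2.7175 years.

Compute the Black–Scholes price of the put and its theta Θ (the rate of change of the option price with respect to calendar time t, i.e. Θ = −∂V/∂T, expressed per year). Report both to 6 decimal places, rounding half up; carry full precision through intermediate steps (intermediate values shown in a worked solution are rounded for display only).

σ√T = 0.5968·√2.7175 = 0.983815
d₁ = (ln(S/K) + (r+σ²/2)T) / (σ√T) = (ln(101.92/127.7) + (0.0209+0.5968²/2)·2.7175) / 0.983815 = (-0.225496 + 0.540742) / 0.983815 = 0.320433
d₂ = d₁ − σ√T = 0.320433 − 0.983815 = -0.663383
e^{−rT} = e^{−0.0209·2.7175} = 0.944787
N(−d₁) = 0.374320,  N(−d₂) = 0.746457
Put price V = K·e^{−rT}·N(−d₂) − S·N(−d₁) = 90.059550 − 38.150716 = 51.908834
φ(d₁) = (1/√(2π))·e^{−d₁²/2} = 0.378978
Θ = −S·φ(d₁)·σ/(2√T) + r·K·e^{−rT}·N(−d₂) = −6.991776 + 1.882245 = -5.109531

price = 51.908834
Θ = -5.109531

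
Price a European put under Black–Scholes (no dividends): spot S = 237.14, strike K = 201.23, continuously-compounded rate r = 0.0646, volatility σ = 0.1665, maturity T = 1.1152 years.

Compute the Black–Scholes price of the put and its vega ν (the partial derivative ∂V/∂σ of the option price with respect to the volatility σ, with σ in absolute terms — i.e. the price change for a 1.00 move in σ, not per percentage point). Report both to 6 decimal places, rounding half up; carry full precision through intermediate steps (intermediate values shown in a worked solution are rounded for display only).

price = 1.532244
ν = 35.859580

σ√T = 0.1665·√1.1152 = 0.175829
d₁ = (ln(S/K) + (r+σ²/2)T) / (σ√T) = (ln(237.14/201.23) + (0.0646+0.1665²/2)·1.1152) / 0.175829 = (0.164202 + 0.087500) / 0.175829 = 1.431515
d₂ = d₁ − σ√T = 1.431515 − 0.175829 = 1.255686
e^{−rT} = e^{−0.0646·1.1152} = 0.930492
N(−d₁) = 0.076141,  N(−d₂) = 0.104615
Put price V = K·e^{−rT}·N(−d₂) − S·N(−d₁) = 19.588385 − 18.056140 = 1.532244
φ(d₁) = (1/√(2π))·e^{−d₁²/2} = 0.143194
ν = S·φ(d₁)·√T = 35.859580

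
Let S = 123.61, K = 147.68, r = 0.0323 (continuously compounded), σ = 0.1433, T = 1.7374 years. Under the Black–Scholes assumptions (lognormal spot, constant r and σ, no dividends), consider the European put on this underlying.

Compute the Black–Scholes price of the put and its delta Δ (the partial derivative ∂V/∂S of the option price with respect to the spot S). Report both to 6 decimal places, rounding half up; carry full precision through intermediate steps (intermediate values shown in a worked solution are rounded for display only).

price = 19.889812
Δ = -0.708973

σ√T = 0.1433·√1.7374 = 0.188884
d₁ = (ln(S/K) + (r+σ²/2)T) / (σ√T) = (ln(123.61/147.68) + (0.0323+0.1433²/2)·1.7374) / 0.188884 = (-0.177916 + 0.073957) / 0.188884 = -0.550388
d₂ = d₁ − σ√T = -0.550388 − 0.188884 = -0.739272
e^{−rT} = e^{−0.0323·1.7374} = 0.945428
N(−d₁) = 0.708973,  N(−d₂) = 0.770129
Put price V = K·e^{−rT}·N(−d₂) − S·N(−d₁) = 107.525994 − 87.636183 = 19.889812
Δ = −N(−d₁) = -0.708973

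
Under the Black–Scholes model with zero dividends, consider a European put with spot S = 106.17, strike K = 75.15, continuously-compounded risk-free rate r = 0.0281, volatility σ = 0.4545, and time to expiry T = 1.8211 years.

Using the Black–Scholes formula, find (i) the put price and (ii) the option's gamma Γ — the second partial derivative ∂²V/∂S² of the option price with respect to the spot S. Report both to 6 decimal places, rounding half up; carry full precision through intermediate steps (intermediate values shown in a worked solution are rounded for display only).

σ√T = 0.4545·√1.8211 = 0.613339
d₁ = (ln(S/K) + (r+σ²/2)T) / (σ√T) = (ln(106.17/75.15) + (0.0281+0.4545²/2)·1.8211) / 0.613339 = (0.345555 + 0.239265) / 0.613339 = 0.953503
d₂ = d₁ − σ√T = 0.953503 − 0.613339 = 0.340164
e^{−rT} = e^{−0.0281·1.8211} = 0.950114
N(−d₁) = 0.170168,  N(−d₂) = 0.366867
Put price V = K·e^{−rT}·N(−d₂) − S·N(−d₁) = 26.194676 − 18.066695 = 8.127980
φ(d₁) = (1/√(2π))·e^{−d₁²/2} = 0.253213
Γ = φ(d₁) / (S·σ·√T) = 0.003889

price = 8.127980
Γ = 0.003889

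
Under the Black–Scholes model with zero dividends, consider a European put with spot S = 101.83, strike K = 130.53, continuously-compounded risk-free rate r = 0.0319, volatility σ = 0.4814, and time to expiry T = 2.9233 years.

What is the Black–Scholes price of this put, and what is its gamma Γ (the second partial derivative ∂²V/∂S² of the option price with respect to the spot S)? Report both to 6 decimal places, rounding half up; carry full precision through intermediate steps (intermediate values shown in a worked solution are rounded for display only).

σ√T = 0.4814·√2.9233 = 0.823081
d₁ = (ln(S/K) + (r+σ²/2)T) / (σ√T) = (ln(101.83/130.53) + (0.0319+0.4814²/2)·2.9233) / 0.823081 = (-0.248298 + 0.431985) / 0.823081 = 0.223169
d₂ = d₁ − σ√T = 0.223169 − 0.823081 = -0.599912
e^{−rT} = e^{−0.0319·2.9233} = 0.910963
N(−d₁) = 0.411702,  N(−d₂) = 0.725718
Put price V = K·e^{−rT}·N(−d₂) − S·N(−d₁) = 86.293607 − 41.923605 = 44.370002
φ(d₁) = (1/√(2π))·e^{−d₁²/2} = 0.389130
Γ = φ(d₁) / (S·σ·√T) = 0.004643

price = 44.370002
Γ = 0.004643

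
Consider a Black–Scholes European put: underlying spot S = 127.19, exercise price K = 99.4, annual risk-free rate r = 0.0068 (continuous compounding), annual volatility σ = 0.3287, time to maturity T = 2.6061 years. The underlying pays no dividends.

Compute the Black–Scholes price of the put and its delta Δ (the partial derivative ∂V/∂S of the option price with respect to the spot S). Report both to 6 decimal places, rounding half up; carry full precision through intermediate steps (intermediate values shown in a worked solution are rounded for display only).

price = 11.525987
Δ = -0.222640

σ√T = 0.3287·√2.6061 = 0.530634
d₁ = (ln(S/K) + (r+σ²/2)T) / (σ√T) = (ln(127.19/99.4) + (0.0068+0.3287²/2)·2.6061) / 0.530634 = (0.246530 + 0.158508) / 0.530634 = 0.763309
d₂ = d₁ − σ√T = 0.763309 − 0.530634 = 0.232675
e^{−rT} = e^{−0.0068·2.6061} = 0.982435
N(−d₁) = 0.222640,  N(−d₂) = 0.408007
Put price V = K·e^{−rT}·N(−d₂) − S·N(−d₁) = 39.843523 − 28.317536 = 11.525987
Δ = −N(−d₁) = -0.222640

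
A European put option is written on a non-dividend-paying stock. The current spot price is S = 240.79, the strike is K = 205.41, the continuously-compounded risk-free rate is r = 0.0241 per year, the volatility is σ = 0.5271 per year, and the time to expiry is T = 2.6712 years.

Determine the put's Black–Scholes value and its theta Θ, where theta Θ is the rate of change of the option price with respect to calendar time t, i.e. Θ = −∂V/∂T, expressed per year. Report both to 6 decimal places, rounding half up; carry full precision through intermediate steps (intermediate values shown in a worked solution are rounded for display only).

price = 50.396632
Θ = -9.572389

σ√T = 0.5271·√2.6712 = 0.861482
d₁ = (ln(S/K) + (r+σ²/2)T) / (σ√T) = (ln(240.79/205.41) + (0.0241+0.5271²/2)·2.6712) / 0.861482 = (0.158917 + 0.435452) / 0.861482 = 0.689938
d₂ = d₁ − σ√T = 0.689938 − 0.861482 = -0.171545
e^{−rT} = e^{−0.0241·2.6712} = 0.937652
N(−d₁) = 0.245117,  N(−d₂) = 0.568102
Put price V = K·e^{−rT}·N(−d₂) − S·N(−d₁) = 109.418293 − 59.021661 = 50.396632
φ(d₁) = (1/√(2π))·e^{−d₁²/2} = 0.314445
Θ = −S·φ(d₁)·σ/(2√T) + r·K·e^{−rT}·N(−d₂) = −12.209370 + 2.636981 = -9.572389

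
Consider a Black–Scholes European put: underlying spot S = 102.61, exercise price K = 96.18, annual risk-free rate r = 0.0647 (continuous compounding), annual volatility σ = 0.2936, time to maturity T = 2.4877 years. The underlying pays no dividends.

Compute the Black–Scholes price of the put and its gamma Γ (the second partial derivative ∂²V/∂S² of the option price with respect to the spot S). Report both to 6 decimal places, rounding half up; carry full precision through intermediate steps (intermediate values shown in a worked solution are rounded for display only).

σ√T = 0.2936·√2.4877 = 0.463079
d₁ = (ln(S/K) + (r+σ²/2)T) / (σ√T) = (ln(102.61/96.18) + (0.0647+0.2936²/2)·2.4877) / 0.463079 = (0.064714 + 0.268175) / 0.463079 = 0.718861
d₂ = d₁ − σ√T = 0.718861 − 0.463079 = 0.255782
e^{−rT} = e^{−0.0647·2.4877} = 0.851331
N(−d₁) = 0.236113,  N(−d₂) = 0.399060
Put price V = K·e^{−rT}·N(−d₂) − S·N(−d₁) = 32.675419 − 24.227597 = 8.447822
φ(d₁) = (1/√(2π))·e^{−d₁²/2} = 0.308104
Γ = φ(d₁) / (S·σ·√T) = 0.006484

price = 8.447822
Γ = 0.006484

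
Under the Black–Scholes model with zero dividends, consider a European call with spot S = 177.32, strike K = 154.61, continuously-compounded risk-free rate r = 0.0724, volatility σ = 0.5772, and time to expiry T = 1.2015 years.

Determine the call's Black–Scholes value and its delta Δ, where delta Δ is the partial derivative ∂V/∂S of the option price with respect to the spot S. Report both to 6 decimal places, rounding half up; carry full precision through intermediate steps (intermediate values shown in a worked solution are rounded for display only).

price = 59.762792
Δ = 0.748715

σ√T = 0.5772·√1.2015 = 0.632686
d₁ = (ln(S/K) + (r+σ²/2)T) / (σ√T) = (ln(177.32/154.61) + (0.0724+0.5772²/2)·1.2015) / 0.632686 = (0.137050 + 0.287134) / 0.632686 = 0.670450
d₂ = d₁ − σ√T = 0.670450 − 0.632686 = 0.037764
e^{−rT} = e^{−0.0724·1.2015} = 0.916688
N(d₁) = 0.748715,  N(d₂) = 0.515062
Call price V = S·N(d₁) − K·e^{−rT}·N(d₂) = 132.762080 − 72.999288 = 59.762792
Δ = N(d₁) = 0.748715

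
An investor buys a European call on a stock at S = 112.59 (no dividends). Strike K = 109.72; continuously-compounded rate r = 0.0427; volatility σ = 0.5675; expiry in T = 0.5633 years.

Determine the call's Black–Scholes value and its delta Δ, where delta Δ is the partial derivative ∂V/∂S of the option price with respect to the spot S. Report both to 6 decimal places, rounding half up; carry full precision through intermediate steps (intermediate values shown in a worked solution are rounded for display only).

price = 21.389555
Δ = 0.629322

σ√T = 0.5675·√0.5633 = 0.425928
d₁ = (ln(S/K) + (r+σ²/2)T) / (σ√T) = (ln(112.59/109.72) + (0.0427+0.5675²/2)·0.5633) / 0.425928 = (0.025821 + 0.114760) / 0.425928 = 0.330059
d₂ = d₁ − σ√T = 0.330059 − 0.425928 = -0.095868
e^{−rT} = e^{−0.0427·0.5633} = 0.976234
N(d₁) = 0.629322,  N(d₂) = 0.461813
Call price V = S·N(d₁) − K·e^{−rT}·N(d₂) = 70.855405 − 49.465850 = 21.389555
Δ = N(d₁) = 0.629322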